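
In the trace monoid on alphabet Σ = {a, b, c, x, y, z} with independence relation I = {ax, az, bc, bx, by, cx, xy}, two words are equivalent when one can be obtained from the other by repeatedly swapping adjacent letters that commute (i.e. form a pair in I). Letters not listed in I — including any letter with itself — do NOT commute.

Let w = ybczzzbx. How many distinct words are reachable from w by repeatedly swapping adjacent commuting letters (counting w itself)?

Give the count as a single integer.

6

piece 0:y — minimal
piece 1:b — minimal
piece 2:c rests on {0:y}
piece 3:z rests on {1:b, 2:c}
piece 4:z rests on {3:z}
piece 5:z rests on {4:z}
piece 6:b rests on {5:z}
piece 7:x rests on {5:z}
minimal pieces: {0:y, 1:b}
ways to finish when only these pieces remain (= sum over removing one remaining piece with nothing left below it):
  1 left: {6}→1  {7}→1
  2 left: {6,7}→2
  3 left: {5,6,7}→2
  4 left: {4,5,6,7}→2
  5 left: {3,4,5,6,7}→2
  6 left: {1,3,4,5,6,7}→2  {2,3,4,5,6,7}→2
  placing 0:y first → 4 extensions
  placing 1:b first → 2 extensions
total linear extensions = 6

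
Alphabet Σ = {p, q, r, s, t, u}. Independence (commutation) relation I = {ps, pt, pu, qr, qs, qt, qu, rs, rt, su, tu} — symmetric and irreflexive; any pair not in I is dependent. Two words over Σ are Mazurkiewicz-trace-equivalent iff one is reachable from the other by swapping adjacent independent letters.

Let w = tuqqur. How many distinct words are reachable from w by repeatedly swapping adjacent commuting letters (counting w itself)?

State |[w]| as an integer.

drop 0:t onto floor
drop 1:u onto floor
drop 2:q onto floor
drop 3:q onto {2:q}
drop 4:u onto {1:u}
drop 5:r onto {4:u}
ground layer = {0:t, 1:u, 2:q}
drop-orders for the pieces not yet dropped (sum over which currently-grounded one goes next):
  1 to go: {0} 1  {3} 1  {5} 1
  2 to go: {0,3} 2  {0,5} 2  {2,3} 1  {3,5} 2  {4,5} 1
  3 to go: {0,2,3} 3  {0,3,5} 6  {0,4,5} 3  {1,4,5} 1  {2,3,5} 3  {3,4,5} 3
  4 to go: {0,1,4,5} 4  {0,2,3,5} 12  {0,3,4,5} 12  {1,3,4,5} 4  {2,3,4,5} 6
  if 0:t drops first: 10 orders
  if 1:u drops first: 30 orders
  if 2:q drops first: 20 orders
heap linearizations: 60

60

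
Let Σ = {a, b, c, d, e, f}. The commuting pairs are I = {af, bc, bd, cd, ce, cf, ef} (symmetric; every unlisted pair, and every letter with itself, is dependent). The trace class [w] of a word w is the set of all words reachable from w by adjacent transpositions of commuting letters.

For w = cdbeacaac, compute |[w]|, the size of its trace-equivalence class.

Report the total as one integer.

#0=c has no predecessor
#1=d has no predecessor
#2=b has no predecessor
#3=e depends on [1:d, 2:b]
#4=a depends on [0:c, 3:e]
#5=c depends on [4:a]
#6=a depends on [5:c]
#7=a depends on [6:a]
#8=c depends on [7:a]
sources: [0:c, 1:d, 2:b]
N(rest) = Σ N(rest − s) over sources s of rest; N(one piece) = 1:
  size 1 → [8]=1
  size 2 → [7,8]=1
  size 3 → [6,7,8]=1
  size 4 → [5,6,7,8]=1
  size 5 → [4,5,6,7,8]=1
  size 6 → [0,4,5,6,7,8]=1  [3,4,5,6,7,8]=1
  size 7 → [0,3,4,5,6,7,8]=2  [1,3,4,5,6,7,8]=1  [2,3,4,5,6,7,8]=1
  first=0(c) contributes 2
  first=1(d) contributes 3
  first=2(b) contributes 3
|[w]| = 8

8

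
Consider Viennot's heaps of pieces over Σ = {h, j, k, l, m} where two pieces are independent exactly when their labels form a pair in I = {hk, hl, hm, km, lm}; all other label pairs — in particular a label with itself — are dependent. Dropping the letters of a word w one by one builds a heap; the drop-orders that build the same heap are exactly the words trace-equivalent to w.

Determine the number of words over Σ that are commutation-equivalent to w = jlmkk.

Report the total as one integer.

4

0(j) covers ∅
1(l) covers 0:j
2(m) covers 0:j
3(k) covers 1:l
4(k) covers 3:k
floor of heap: 0:j
completions by unplaced set U, small U first (add the entries for U minus each lowest piece of U):
  |U|=1: {2}:1  {4}:1
  |U|=2: {2,4}:2  {3,4}:1
  |U|=3: {1,3,4}:1  {2,3,4}:3
  start at 0(j): 4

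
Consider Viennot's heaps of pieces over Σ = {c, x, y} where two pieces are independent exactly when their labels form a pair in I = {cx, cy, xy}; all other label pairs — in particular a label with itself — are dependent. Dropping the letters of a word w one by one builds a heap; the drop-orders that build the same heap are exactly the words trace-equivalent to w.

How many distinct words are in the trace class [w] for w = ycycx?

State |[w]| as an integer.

piece 0:y — minimal
piece 1:c — minimal
piece 2:y rests on {0:y}
piece 3:c rests on {1:c}
piece 4:x — minimal
minimal pieces: {0:y, 1:c, 4:x}
ways to finish when only these pieces remain (= sum over removing one remaining piece with nothing left below it):
  1 left: {2}→1  {3}→1  {4}→1
  2 left: {0,2}→1  {1,3}→1  {2,3}→2  {2,4}→2  {3,4}→2
  3 left: {0,2,3}→3  {0,2,4}→3  {1,2,3}→3  {1,3,4}→3  {2,3,4}→6
  placing 0:y first → 12 extensions
  placing 1:c first → 12 extensions
  placing 4:x first → 6 extensions
total linear extensions = 30

30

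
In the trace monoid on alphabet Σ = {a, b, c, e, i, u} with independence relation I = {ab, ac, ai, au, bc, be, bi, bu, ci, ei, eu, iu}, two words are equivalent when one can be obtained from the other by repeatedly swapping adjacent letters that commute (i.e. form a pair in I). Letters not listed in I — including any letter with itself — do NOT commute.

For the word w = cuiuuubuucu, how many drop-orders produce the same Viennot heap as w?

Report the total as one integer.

0(c) covers ∅
1(u) covers 0:c
2(i) covers ∅
3(u) covers 1:u
4(u) covers 3:u
5(u) covers 4:u
6(b) covers ∅
7(u) covers 5:u
8(u) covers 7:u
9(c) covers 8:u
10(u) covers 9:c
floor of heap: 0:c, 2:i, 6:b
completions by unplaced set U, small U first (add the entries for U minus each lowest piece of U):
  |U|=1: {2}:1  {6}:1  {10}:1
  |U|=2: {2,6}:2  {2,10}:2  {6,10}:2  {9,10}:1
  |U|=3: {2,6,10}:6  {2,9,10}:3  {6,9,10}:3  {8,9,10}:1
  |U|=4: {2,6,9,10}:12  {2,8,9,10}:4  {6,8,9,10}:4  {7,8,9,10}:1
  |U|=5: {2,6,8,9,10}:20  {2,7,8,9,10}:5  {5,7,8,9,10}:1  {6,7,8,9,10}:5
  |U|=6: {2,5,7,8,9,10}:6  {2,6,7,8,9,10}:30  {4,5,7,8,9,10}:1  {5,6,7,8,9,10}:6
  |U|=7: {2,4,5,7,8,9,10}:7  {2,5,6,7,8,9,10}:42  {3,4,5,7,8,9,10}:1  {4,5,6,7,8,9,10}:7
  |U|=8: {1,3,4,5,7,8,9,10}:1  {2,3,4,5,7,8,9,10}:8  {2,4,5,6,7,8,9,10}:56  {3,4,5,6,7,8,9,10}:8
  |U|=9: {0,1,3,4,5,7,8,9,10}:1  {1,2,3,4,5,7,8,9,10}:9  {1,3,4,5,6,7,8,9,10}:9  {2,3,4,5,6,7,8,9,10}:72
  start at 0(c): 90
  start at 2(i): 10
  start at 6(b): 10
sum over floor = 110

110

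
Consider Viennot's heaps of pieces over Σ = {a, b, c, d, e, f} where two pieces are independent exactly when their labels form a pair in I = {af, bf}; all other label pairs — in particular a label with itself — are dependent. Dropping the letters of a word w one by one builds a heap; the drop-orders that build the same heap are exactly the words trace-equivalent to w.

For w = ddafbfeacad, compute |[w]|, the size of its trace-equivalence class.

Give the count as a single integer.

#0=d has no predecessor
#1=d depends on [0:d]
#2=a depends on [1:d]
#3=f depends on [1:d]
#4=b depends on [2:a]
#5=f depends on [3:f]
#6=e depends on [4:b, 5:f]
#7=a depends on [6:e]
#8=c depends on [7:a]
#9=a depends on [8:c]
#10=d depends on [9:a]
sources: [0:d]
N(rest) = Σ N(rest − s) over sources s of rest; N(one piece) = 1:
  size 1 → [10]=1
  size 2 → [9,10]=1
  size 3 → [8,9,10]=1
  size 4 → [7,8,9,10]=1
  size 5 → [6,7,8,9,10]=1
  size 6 → [4,6,7,8,9,10]=1  [5,6,7,8,9,10]=1
  size 7 → [2,4,6,7,8,9,10]=1  [3,5,6,7,8,9,10]=1  [4,5,6,7,8,9,10]=2
  size 8 → [2,4,5,6,7,8,9,10]=3  [3,4,5,6,7,8,9,10]=3
  size 9 → [2,3,4,5,6,7,8,9,10]=6
  first=0(d) contributes 6

6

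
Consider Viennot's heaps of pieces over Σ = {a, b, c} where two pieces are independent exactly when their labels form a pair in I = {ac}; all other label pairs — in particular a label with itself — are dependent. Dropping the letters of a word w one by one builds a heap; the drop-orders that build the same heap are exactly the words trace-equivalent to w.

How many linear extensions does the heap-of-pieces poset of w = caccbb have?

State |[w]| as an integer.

drop 0:c onto floor
drop 1:a onto floor
drop 2:c onto {0:c}
drop 3:c onto {2:c}
drop 4:b onto {1:a, 3:c}
drop 5:b onto {4:b}
ground layer = {0:c, 1:a}
drop-orders for the pieces not yet dropped (sum over which currently-grounded one goes next):
  1 to go: {5} 1
  2 to go: {4,5} 1
  3 to go: {1,4,5} 1  {3,4,5} 1
  4 to go: {1,3,4,5} 2  {2,3,4,5} 1
  if 0:c drops first: 3 orders
  if 1:a drops first: 1 orders
heap linearizations: 4

4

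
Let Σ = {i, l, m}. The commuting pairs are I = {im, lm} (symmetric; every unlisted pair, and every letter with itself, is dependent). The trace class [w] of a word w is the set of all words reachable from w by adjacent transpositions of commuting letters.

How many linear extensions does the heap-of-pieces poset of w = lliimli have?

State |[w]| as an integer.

piece 0:l — minimal
piece 1:l rests on {0:l}
piece 2:i rests on {1:l}
piece 3:i rests on {2:i}
piece 4:m — minimal
piece 5:l rests on {3:i}
piece 6:i rests on {5:l}
minimal pieces: {0:l, 4:m}
ways to finish when only these pieces remain (= sum over removing one remaining piece with nothing left below it):
  1 left: {4}→1  {6}→1
  2 left: {4,6}→2  {5,6}→1
  3 left: {3,5,6}→1  {4,5,6}→3
  4 left: {2,3,5,6}→1  {3,4,5,6}→4
  5 left: {1,2,3,5,6}→1  {2,3,4,5,6}→5
  placing 0:l first → 6 extensions
  placing 4:m first → 1 extensions
total linear extensions = 7

7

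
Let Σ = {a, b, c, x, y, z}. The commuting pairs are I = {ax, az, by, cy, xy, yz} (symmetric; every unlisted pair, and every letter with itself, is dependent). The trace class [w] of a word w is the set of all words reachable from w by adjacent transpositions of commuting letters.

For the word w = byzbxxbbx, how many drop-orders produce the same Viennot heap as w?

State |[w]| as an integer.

drop 0:b onto floor
drop 1:y onto floor
drop 2:z onto {0:b}
drop 3:b onto {2:z}
drop 4:x onto {3:b}
drop 5:x onto {4:x}
drop 6:b onto {5:x}
drop 7:b onto {6:b}
drop 8:x onto {7:b}
ground layer = {0:b, 1:y}
drop-orders for the pieces not yet dropped (sum over which currently-grounded one goes next):
  1 to go: {1} 1  {8} 1
  2 to go: {1,8} 2  {7,8} 1
  3 to go: {1,7,8} 3  {6,7,8} 1
  4 to go: {1,6,7,8} 4  {5,6,7,8} 1
  5 to go: {1,5,6,7,8} 5  {4,5,6,7,8} 1
  6 to go: {1,4,5,6,7,8} 6  {3,4,5,6,7,8} 1
  7 to go: {1,3,4,5,6,7,8} 7  {2,3,4,5,6,7,8} 1
  if 0:b drops first: 8 orders
  if 1:y drops first: 1 orders
heap linearizations: 9

9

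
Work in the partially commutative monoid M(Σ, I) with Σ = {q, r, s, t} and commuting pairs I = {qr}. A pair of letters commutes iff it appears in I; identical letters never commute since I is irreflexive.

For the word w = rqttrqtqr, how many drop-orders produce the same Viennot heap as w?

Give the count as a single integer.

#0=r has no predecessor
#1=q has no predecessor
#2=t depends on [0:r, 1:q]
#3=t depends on [2:t]
#4=r depends on [3:t]
#5=q depends on [3:t]
#6=t depends on [4:r, 5:q]
#7=q depends on [6:t]
#8=r depends on [6:t]
sources: [0:r, 1:q]
N(rest) = Σ N(rest − s) over sources s of rest; N(one piece) = 1:
  size 1 → [7]=1  [8]=1
  size 2 → [7,8]=2
  size 3 → [6,7,8]=2
  size 4 → [4,6,7,8]=2  [5,6,7,8]=2
  size 5 → [4,5,6,7,8]=4
  size 6 → [3,4,5,6,7,8]=4
  size 7 → [2,3,4,5,6,7,8]=4
  first=0(r) contributes 4
  first=1(q) contributes 4
|[w]| = 8

8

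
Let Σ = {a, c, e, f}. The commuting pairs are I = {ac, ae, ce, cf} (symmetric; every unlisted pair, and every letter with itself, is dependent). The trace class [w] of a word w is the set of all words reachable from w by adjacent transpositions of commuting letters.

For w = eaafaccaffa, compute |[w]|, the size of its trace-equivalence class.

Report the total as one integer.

165

piece 0:e — minimal
piece 1:a — minimal
piece 2:a rests on {1:a}
piece 3:f rests on {0:e, 2:a}
piece 4:a rests on {3:f}
piece 5:c — minimal
piece 6:c rests on {5:c}
piece 7:a rests on {4:a}
piece 8:f rests on {7:a}
piece 9:f rests on {8:f}
piece 10:a rests on {9:f}
minimal pieces: {0:e, 1:a, 5:c}
ways to finish when only these pieces remain (= sum over removing one remaining piece with nothing left below it):
  1 left: {6}→1  {10}→1
  2 left: {5,6}→1  {6,10}→2  {9,10}→1
  3 left: {5,6,10}→3  {6,9,10}→3  {8,9,10}→1
  4 left: {5,6,9,10}→6  {6,8,9,10}→4  {7,8,9,10}→1
  5 left: {4,7,8,9,10}→1  {5,6,8,9,10}→10  {6,7,8,9,10}→5
  6 left: {3,4,7,8,9,10}→1  {4,6,7,8,9,10}→6  {5,6,7,8,9,10}→15
  7 left: {0,3,4,7,8,9,10}→1  {2,3,4,7,8,9,10}→1  {3,4,6,7,8,9,10}→7  {4,5,6,7,8,9,10}→21
  8 left: {0,2,3,4,7,8,9,10}→2  {0,3,4,6,7,8,9,10}→8  {1,2,3,4,7,8,9,10}→1  {2,3,4,6,7,8,9,10}→8  {3,4,5,6,7,8,9,10}→28
  9 left: {0,1,2,3,4,7,8,9,10}→3  {0,2,3,4,6,7,8,9,10}→18  {0,3,4,5,6,7,8,9,10}→36  {1,2,3,4,6,7,8,9,10}→9  {2,3,4,5,6,7,8,9,10}→36
  placing 0:e first → 45 extensions
  placing 1:a first → 90 extensions
  placing 5:c first → 30 extensions
total linear extensions = 165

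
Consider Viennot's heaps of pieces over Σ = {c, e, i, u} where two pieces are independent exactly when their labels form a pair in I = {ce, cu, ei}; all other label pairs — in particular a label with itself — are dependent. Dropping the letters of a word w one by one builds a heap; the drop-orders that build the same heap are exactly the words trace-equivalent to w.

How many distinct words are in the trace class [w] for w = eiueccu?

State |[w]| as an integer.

drop 0:e onto floor
drop 1:i onto floor
drop 2:u onto {0:e, 1:i}
drop 3:e onto {2:u}
drop 4:c onto {1:i}
drop 5:c onto {4:c}
drop 6:u onto {3:e}
ground layer = {0:e, 1:i}
drop-orders for the pieces not yet dropped (sum over which currently-grounded one goes next):
  1 to go: {5} 1  {6} 1
  2 to go: {3,6} 1  {4,5} 1  {5,6} 2
  3 to go: {2,3,6} 1  {3,5,6} 3  {4,5,6} 3
  4 to go: {0,2,3,6} 1  {2,3,5,6} 4  {3,4,5,6} 6
  5 to go: {0,2,3,5,6} 5  {2,3,4,5,6} 10
  if 0:e drops first: 10 orders
  if 1:i drops first: 15 orders
heap linearizations: 25

25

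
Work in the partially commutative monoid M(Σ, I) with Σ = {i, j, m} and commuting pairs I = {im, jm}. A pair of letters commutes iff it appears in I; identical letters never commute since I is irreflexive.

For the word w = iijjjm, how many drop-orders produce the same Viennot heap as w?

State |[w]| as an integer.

drop 0:i onto floor
drop 1:i onto {0:i}
drop 2:j onto {1:i}
drop 3:j onto {2:j}
drop 4:j onto {3:j}
drop 5:m onto floor
ground layer = {0:i, 5:m}
drop-orders for the pieces not yet dropped (sum over which currently-grounded one goes next):
  1 to go: {4} 1  {5} 1
  2 to go: {3,4} 1  {4,5} 2
  3 to go: {2,3,4} 1  {3,4,5} 3
  4 to go: {1,2,3,4} 1  {2,3,4,5} 4
  if 0:i drops first: 5 orders
  if 5:m drops first: 1 orders
heap linearizations: 6

6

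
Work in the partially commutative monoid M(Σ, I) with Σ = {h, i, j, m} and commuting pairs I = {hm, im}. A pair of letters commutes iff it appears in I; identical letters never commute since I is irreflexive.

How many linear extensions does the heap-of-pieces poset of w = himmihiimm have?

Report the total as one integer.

210

drop 0:h onto floor
drop 1:i onto {0:h}
drop 2:m onto floor
drop 3:m onto {2:m}
drop 4:i onto {1:i}
drop 5:h onto {4:i}
drop 6:i onto {5:h}
drop 7:i onto {6:i}
drop 8:m onto {3:m}
drop 9:m onto {8:m}
ground layer = {0:h, 2:m}
drop-orders for the pieces not yet dropped (sum over which currently-grounded one goes next):
  1 to go: {7} 1  {9} 1
  2 to go: {6,7} 1  {7,9} 2  {8,9} 1
  3 to go: {3,8,9} 1  {5,6,7} 1  {6,7,9} 3  {7,8,9} 3
  4 to go: {2,3,8,9} 1  {3,7,8,9} 4  {4,5,6,7} 1  {5,6,7,9} 4  {6,7,8,9} 6
  5 to go: {1,4,5,6,7} 1  {2,3,7,8,9} 5  {3,6,7,8,9} 10  {4,5,6,7,9} 5  {5,6,7,8,9} 10
  6 to go: {0,1,4,5,6,7} 1  {1,4,5,6,7,9} 6  {2,3,6,7,8,9} 15  {3,5,6,7,8,9} 20  {4,5,6,7,8,9} 15
  7 to go: {0,1,4,5,6,7,9} 7  {1,4,5,6,7,8,9} 21  {2,3,5,6,7,8,9} 35  {3,4,5,6,7,8,9} 35
  8 to go: {0,1,4,5,6,7,8,9} 28  {1,3,4,5,6,7,8,9} 56  {2,3,4,5,6,7,8,9} 70
  if 0:h drops first: 126 orders
  if 2:m drops first: 84 orders
heap linearizations: 210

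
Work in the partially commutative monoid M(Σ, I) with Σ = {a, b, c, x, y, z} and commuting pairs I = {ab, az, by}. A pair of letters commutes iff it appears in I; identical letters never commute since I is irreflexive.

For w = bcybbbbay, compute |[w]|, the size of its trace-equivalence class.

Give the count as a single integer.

0(b) covers ∅
1(c) covers 0:b
2(y) covers 1:c
3(b) covers 1:c
4(b) covers 3:b
5(b) covers 4:b
6(b) covers 5:b
7(a) covers 2:y
8(y) covers 7:a
floor of heap: 0:b
completions by unplaced set U, small U first (add the entries for U minus each lowest piece of U):
  |U|=1: {6}:1  {8}:1
  |U|=2: {5,6}:1  {6,8}:2  {7,8}:1
  |U|=3: {2,7,8}:1  {4,5,6}:1  {5,6,8}:3  {6,7,8}:3
  |U|=4: {2,6,7,8}:4  {3,4,5,6}:1  {4,5,6,8}:4  {5,6,7,8}:6
  |U|=5: {2,5,6,7,8}:10  {3,4,5,6,8}:5  {4,5,6,7,8}:10
  |U|=6: {2,4,5,6,7,8}:20  {3,4,5,6,7,8}:15
  |U|=7: {2,3,4,5,6,7,8}:35
  start at 0(b): 35

35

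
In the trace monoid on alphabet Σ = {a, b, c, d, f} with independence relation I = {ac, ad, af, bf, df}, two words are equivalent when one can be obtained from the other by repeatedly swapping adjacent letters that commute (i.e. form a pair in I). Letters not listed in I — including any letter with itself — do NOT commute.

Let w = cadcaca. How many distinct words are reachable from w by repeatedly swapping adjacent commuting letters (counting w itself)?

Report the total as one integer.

35

drop 0:c onto floor
drop 1:a onto floor
drop 2:d onto {0:c}
drop 3:c onto {2:d}
drop 4:a onto {1:a}
drop 5:c onto {3:c}
drop 6:a onto {4:a}
ground layer = {0:c, 1:a}
drop-orders for the pieces not yet dropped (sum over which currently-grounded one goes next):
  1 to go: {5} 1  {6} 1
  2 to go: {3,5} 1  {4,6} 1  {5,6} 2
  3 to go: {1,4,6} 1  {2,3,5} 1  {3,5,6} 3  {4,5,6} 3
  4 to go: {0,2,3,5} 1  {1,4,5,6} 4  {2,3,5,6} 4  {3,4,5,6} 6
  5 to go: {0,2,3,5,6} 5  {1,3,4,5,6} 10  {2,3,4,5,6} 10
  if 0:c drops first: 20 orders
  if 1:a drops first: 15 orders
heap linearizations: 35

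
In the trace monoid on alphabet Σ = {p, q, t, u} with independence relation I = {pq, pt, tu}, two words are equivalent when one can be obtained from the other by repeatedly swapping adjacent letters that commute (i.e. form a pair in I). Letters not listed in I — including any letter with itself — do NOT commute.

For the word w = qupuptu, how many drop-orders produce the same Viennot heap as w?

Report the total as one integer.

piece 0:q — minimal
piece 1:u rests on {0:q}
piece 2:p rests on {1:u}
piece 3:u rests on {2:p}
piece 4:p rests on {3:u}
piece 5:t rests on {0:q}
piece 6:u rests on {4:p}
minimal pieces: {0:q}
ways to finish when only these pieces remain (= sum over removing one remaining piece with nothing left below it):
  1 left: {5}→1  {6}→1
  2 left: {4,6}→1  {5,6}→2
  3 left: {3,4,6}→1  {4,5,6}→3
  4 left: {2,3,4,6}→1  {3,4,5,6}→4
  5 left: {1,2,3,4,6}→1  {2,3,4,5,6}→5
  placing 0:q first → 6 extensions

6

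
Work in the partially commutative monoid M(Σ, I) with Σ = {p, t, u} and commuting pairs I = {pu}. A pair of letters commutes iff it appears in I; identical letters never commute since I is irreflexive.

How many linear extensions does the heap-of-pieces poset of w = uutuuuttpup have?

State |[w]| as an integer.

3

drop 0:u onto floor
drop 1:u onto {0:u}
drop 2:t onto {1:u}
drop 3:u onto {2:t}
drop 4:u onto {3:u}
drop 5:u onto {4:u}
drop 6:t onto {5:u}
drop 7:t onto {6:t}
drop 8:p onto {7:t}
drop 9:u onto {7:t}
drop 10:p onto {8:p}
ground layer = {0:u}
drop-orders for the pieces not yet dropped (sum over which currently-grounded one goes next):
  1 to go: {9} 1  {10} 1
  2 to go: {8,10} 1  {9,10} 2
  3 to go: {8,9,10} 3
  4 to go: {7,8,9,10} 3
  5 to go: {6,7,8,9,10} 3
  6 to go: {5,6,7,8,9,10} 3
  7 to go: {4,5,6,7,8,9,10} 3
  8 to go: {3,4,5,6,7,8,9,10} 3
  9 to go: {2,3,4,5,6,7,8,9,10} 3
  if 0:u drops first: 3 orders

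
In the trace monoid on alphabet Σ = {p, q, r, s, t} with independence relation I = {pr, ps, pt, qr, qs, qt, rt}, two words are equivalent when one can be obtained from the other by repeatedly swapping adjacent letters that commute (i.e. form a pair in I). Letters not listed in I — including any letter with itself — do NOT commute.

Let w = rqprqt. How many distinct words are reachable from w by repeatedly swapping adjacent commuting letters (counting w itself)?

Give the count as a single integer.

60

piece 0:r — minimal
piece 1:q — minimal
piece 2:p rests on {1:q}
piece 3:r rests on {0:r}
piece 4:q rests on {2:p}
piece 5:t — minimal
minimal pieces: {0:r, 1:q, 5:t}
ways to finish when only these pieces remain (= sum over removing one remaining piece with nothing left below it):
  1 left: {3}→1  {4}→1  {5}→1
  2 left: {0,3}→1  {2,4}→1  {3,4}→2  {3,5}→2  {4,5}→2
  3 left: {0,3,4}→3  {0,3,5}→3  {1,2,4}→1  {2,3,4}→3  {2,4,5}→3  {3,4,5}→6
  4 left: {0,2,3,4}→6  {0,3,4,5}→12  {1,2,3,4}→4  {1,2,4,5}→4  {2,3,4,5}→12
  placing 0:r first → 20 extensions
  placing 1:q first → 30 extensions
  placing 5:t first → 10 extensions
total linear extensions = 60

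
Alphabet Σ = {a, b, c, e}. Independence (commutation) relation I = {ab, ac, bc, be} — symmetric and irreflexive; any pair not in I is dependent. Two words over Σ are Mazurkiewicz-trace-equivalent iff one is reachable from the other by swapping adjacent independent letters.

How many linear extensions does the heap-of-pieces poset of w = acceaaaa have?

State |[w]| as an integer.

0(a) covers ∅
1(c) covers ∅
2(c) covers 1:c
3(e) covers 0:a, 2:c
4(a) covers 3:e
5(a) covers 4:a
6(a) covers 5:a
7(a) covers 6:a
floor of heap: 0:a, 1:c
completions by unplaced set U, small U first (add the entries for U minus each lowest piece of U):
  |U|=1: {7}:1
  |U|=2: {6,7}:1
  |U|=3: {5,6,7}:1
  |U|=4: {4,5,6,7}:1
  |U|=5: {3,4,5,6,7}:1
  |U|=6: {0,3,4,5,6,7}:1  {2,3,4,5,6,7}:1
  start at 0(a): 1
  start at 1(c): 2
sum over floor = 3

3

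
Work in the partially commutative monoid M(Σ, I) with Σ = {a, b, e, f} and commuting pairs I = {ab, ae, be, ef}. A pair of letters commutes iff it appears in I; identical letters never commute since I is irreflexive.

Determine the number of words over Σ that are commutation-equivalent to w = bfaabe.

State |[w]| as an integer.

0(b) covers ∅
1(f) covers 0:b
2(a) covers 1:f
3(a) covers 2:a
4(b) covers 1:f
5(e) covers ∅
floor of heap: 0:b, 5:e
completions by unplaced set U, small U first (add the entries for U minus each lowest piece of U):
  |U|=1: {3}:1  {4}:1  {5}:1
  |U|=2: {2,3}:1  {3,4}:2  {3,5}:2  {4,5}:2
  |U|=3: {2,3,4}:3  {2,3,5}:3  {3,4,5}:6
  |U|=4: {1,2,3,4}:3  {2,3,4,5}:12
  start at 0(b): 15
  start at 5(e): 3
sum over floor = 18

18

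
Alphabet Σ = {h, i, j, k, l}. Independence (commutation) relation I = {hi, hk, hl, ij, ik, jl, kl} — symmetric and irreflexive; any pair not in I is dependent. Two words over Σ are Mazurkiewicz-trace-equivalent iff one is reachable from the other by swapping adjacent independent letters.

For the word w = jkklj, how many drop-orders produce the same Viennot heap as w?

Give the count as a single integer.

5

drop 0:j onto floor
drop 1:k onto {0:j}
drop 2:k onto {1:k}
drop 3:l onto floor
drop 4:j onto {2:k}
ground layer = {0:j, 3:l}
drop-orders for the pieces not yet dropped (sum over which currently-grounded one goes next):
  1 to go: {3} 1  {4} 1
  2 to go: {2,4} 1  {3,4} 2
  3 to go: {1,2,4} 1  {2,3,4} 3
  if 0:j drops first: 4 orders
  if 3:l drops first: 1 orders
heap linearizations: 5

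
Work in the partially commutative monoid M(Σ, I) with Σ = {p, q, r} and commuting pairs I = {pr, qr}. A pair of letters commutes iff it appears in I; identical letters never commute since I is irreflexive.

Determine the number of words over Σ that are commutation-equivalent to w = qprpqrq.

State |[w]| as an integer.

piece 0:q — minimal
piece 1:p rests on {0:q}
piece 2:r — minimal
piece 3:p rests on {1:p}
piece 4:q rests on {3:p}
piece 5:r rests on {2:r}
piece 6:q rests on {4:q}
minimal pieces: {0:q, 2:r}
ways to finish when only these pieces remain (= sum over removing one remaining piece with nothing left below it):
  1 left: {5}→1  {6}→1
  2 left: {2,5}→1  {4,6}→1  {5,6}→2
  3 left: {2,5,6}→3  {3,4,6}→1  {4,5,6}→3
  4 left: {1,3,4,6}→1  {2,4,5,6}→6  {3,4,5,6}→4
  5 left: {0,1,3,4,6}→1  {1,3,4,5,6}→5  {2,3,4,5,6}→10
  placing 0:q first → 15 extensions
  placing 2:r first → 6 extensions
total linear extensions = 21

21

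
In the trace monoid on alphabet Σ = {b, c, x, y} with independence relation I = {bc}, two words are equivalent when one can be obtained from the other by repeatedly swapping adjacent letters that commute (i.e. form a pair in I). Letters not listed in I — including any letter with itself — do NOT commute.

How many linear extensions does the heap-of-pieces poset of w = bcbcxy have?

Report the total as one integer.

piece 0:b — minimal
piece 1:c — minimal
piece 2:b rests on {0:b}
piece 3:c rests on {1:c}
piece 4:x rests on {2:b, 3:c}
piece 5:y rests on {4:x}
minimal pieces: {0:b, 1:c}
ways to finish when only these pieces remain (= sum over removing one remaining piece with nothing left below it):
  1 left: {5}→1
  2 left: {4,5}→1
  3 left: {2,4,5}→1  {3,4,5}→1
  4 left: {0,2,4,5}→1  {1,3,4,5}→1  {2,3,4,5}→2
  placing 0:b first → 3 extensions
  placing 1:c first → 3 extensions
total linear extensions = 6

6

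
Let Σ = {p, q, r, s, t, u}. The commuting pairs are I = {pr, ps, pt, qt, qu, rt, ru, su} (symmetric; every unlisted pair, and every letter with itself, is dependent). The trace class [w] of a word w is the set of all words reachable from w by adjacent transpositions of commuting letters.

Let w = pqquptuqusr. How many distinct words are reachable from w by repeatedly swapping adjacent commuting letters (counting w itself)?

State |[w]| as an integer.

drop 0:p onto floor
drop 1:q onto {0:p}
drop 2:q onto {1:q}
drop 3:u onto {0:p}
drop 4:p onto {2:q, 3:u}
drop 5:t onto {3:u}
drop 6:u onto {4:p, 5:t}
drop 7:q onto {4:p}
drop 8:u onto {6:u}
drop 9:s onto {5:t, 7:q}
drop 10:r onto {9:s}
ground layer = {0:p}
drop-orders for the pieces not yet dropped (sum over which currently-grounded one goes next):
  1 to go: {8} 1  {10} 1
  2 to go: {6,8} 1  {8,10} 2  {9,10} 1
  3 to go: {6,8,10} 3  {7,9,10} 1  {8,9,10} 3
  4 to go: {6,8,9,10} 6  {7,8,9,10} 4
  5 to go: {5,6,8,9,10} 6  {6,7,8,9,10} 10
  6 to go: {4,6,7,8,9,10} 10  {5,6,7,8,9,10} 16
  7 to go: {2,4,6,7,8,9,10} 10  {4,5,6,7,8,9,10} 26
  8 to go: {1,2,4,6,7,8,9,10} 10  {2,4,5,6,7,8,9,10} 36  {3,4,5,6,7,8,9,10} 26
  9 to go: {1,2,4,5,6,7,8,9,10} 46  {2,3,4,5,6,7,8,9,10} 62
  if 0:p drops first: 108 orders

108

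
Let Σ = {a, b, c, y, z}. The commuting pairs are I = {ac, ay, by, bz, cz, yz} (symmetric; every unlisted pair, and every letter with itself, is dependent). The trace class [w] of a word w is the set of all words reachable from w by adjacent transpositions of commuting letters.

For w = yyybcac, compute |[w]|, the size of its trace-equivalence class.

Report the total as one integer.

18

0(y) covers ∅
1(y) covers 0:y
2(y) covers 1:y
3(b) covers ∅
4(c) covers 2:y, 3:b
5(a) covers 3:b
6(c) covers 4:c
floor of heap: 0:y, 3:b
completions by unplaced set U, small U first (add the entries for U minus each lowest piece of U):
  |U|=1: {5}:1  {6}:1
  |U|=2: {4,6}:1  {5,6}:2
  |U|=3: {2,4,6}:1  {4,5,6}:3
  |U|=4: {1,2,4,6}:1  {2,4,5,6}:4  {3,4,5,6}:3
  |U|=5: {0,1,2,4,6}:1  {1,2,4,5,6}:5  {2,3,4,5,6}:7
  start at 0(y): 12
  start at 3(b): 6
sum over floor = 18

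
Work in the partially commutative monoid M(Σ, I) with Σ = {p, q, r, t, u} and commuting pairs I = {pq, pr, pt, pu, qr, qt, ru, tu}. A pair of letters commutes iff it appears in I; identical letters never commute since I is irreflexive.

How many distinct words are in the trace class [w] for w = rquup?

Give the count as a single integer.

20

#0=r has no predecessor
#1=q has no predecessor
#2=u depends on [1:q]
#3=u depends on [2:u]
#4=p has no predecessor
sources: [0:r, 1:q, 4:p]
N(rest) = Σ N(rest − s) over sources s of rest; N(one piece) = 1:
  size 1 → [0]=1  [3]=1  [4]=1
  size 2 → [0,3]=2  [0,4]=2  [2,3]=1  [3,4]=2
  size 3 → [0,2,3]=3  [0,3,4]=6  [1,2,3]=1  [2,3,4]=3
  first=0(r) contributes 4
  first=1(q) contributes 12
  first=4(p) contributes 4
|[w]| = 20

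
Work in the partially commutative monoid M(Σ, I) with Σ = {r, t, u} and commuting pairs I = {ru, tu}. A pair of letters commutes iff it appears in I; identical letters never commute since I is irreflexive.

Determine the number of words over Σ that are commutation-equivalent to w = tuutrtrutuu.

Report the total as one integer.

462

drop 0:t onto floor
drop 1:u onto floor
drop 2:u onto {1:u}
drop 3:t onto {0:t}
drop 4:r onto {3:t}
drop 5:t onto {4:r}
drop 6:r onto {5:t}
drop 7:u onto {2:u}
drop 8:t onto {6:r}
drop 9:u onto {7:u}
drop 10:u onto {9:u}
ground layer = {0:t, 1:u}
drop-orders for the pieces not yet dropped (sum over which currently-grounded one goes next):
  1 to go: {8} 1  {10} 1
  2 to go: {6,8} 1  {8,10} 2  {9,10} 1
  3 to go: {5,6,8} 1  {6,8,10} 3  {7,9,10} 1  {8,9,10} 3
  4 to go: {2,7,9,10} 1  {4,5,6,8} 1  {5,6,8,10} 4  {6,8,9,10} 6  {7,8,9,10} 4
  5 to go: {1,2,7,9,10} 1  {2,7,8,9,10} 5  {3,4,5,6,8} 1  {4,5,6,8,10} 5  {5,6,8,9,10} 10  {6,7,8,9,10} 10
  6 to go: {0,3,4,5,6,8} 1  {1,2,7,8,9,10} 6  {2,6,7,8,9,10} 15  {3,4,5,6,8,10} 6  {4,5,6,8,9,10} 15  {5,6,7,8,9,10} 20
  7 to go: {0,3,4,5,6,8,10} 7  {1,2,6,7,8,9,10} 21  {2,5,6,7,8,9,10} 35  {3,4,5,6,8,9,10} 21  {4,5,6,7,8,9,10} 35
  8 to go: {0,3,4,5,6,8,9,10} 28  {1,2,5,6,7,8,9,10} 56  {2,4,5,6,7,8,9,10} 70  {3,4,5,6,7,8,9,10} 56
  9 to go: {0,3,4,5,6,7,8,9,10} 84  {1,2,4,5,6,7,8,9,10} 126  {2,3,4,5,6,7,8,9,10} 126
  if 0:t drops first: 252 orders
  if 1:u drops first: 210 orders
heap linearizations: 462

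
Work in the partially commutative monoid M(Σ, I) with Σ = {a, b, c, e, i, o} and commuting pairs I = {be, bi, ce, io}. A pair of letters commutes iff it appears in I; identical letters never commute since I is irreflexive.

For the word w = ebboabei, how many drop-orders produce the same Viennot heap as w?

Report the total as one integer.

9

piece 0:e — minimal
piece 1:b — minimal
piece 2:b rests on {1:b}
piece 3:o rests on {0:e, 2:b}
piece 4:a rests on {3:o}
piece 5:b rests on {4:a}
piece 6:e rests on {4:a}
piece 7:i rests on {6:e}
minimal pieces: {0:e, 1:b}
ways to finish when only these pieces remain (= sum over removing one remaining piece with nothing left below it):
  1 left: {5}→1  {7}→1
  2 left: {5,7}→2  {6,7}→1
  3 left: {5,6,7}→3
  4 left: {4,5,6,7}→3
  5 left: {3,4,5,6,7}→3
  6 left: {0,3,4,5,6,7}→3  {2,3,4,5,6,7}→3
  placing 0:e first → 3 extensions
  placing 1:b first → 6 extensions
total linear extensions = 9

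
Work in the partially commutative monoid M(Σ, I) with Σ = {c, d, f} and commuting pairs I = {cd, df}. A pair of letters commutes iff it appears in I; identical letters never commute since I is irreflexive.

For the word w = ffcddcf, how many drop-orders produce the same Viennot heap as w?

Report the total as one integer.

drop 0:f onto floor
drop 1:f onto {0:f}
drop 2:c onto {1:f}
drop 3:d onto floor
drop 4:d onto {3:d}
drop 5:c onto {2:c}
drop 6:f onto {5:c}
ground layer = {0:f, 3:d}
drop-orders for the pieces not yet dropped (sum over which currently-grounded one goes next):
  1 to go: {4} 1  {6} 1
  2 to go: {3,4} 1  {4,6} 2  {5,6} 1
  3 to go: {2,5,6} 1  {3,4,6} 3  {4,5,6} 3
  4 to go: {1,2,5,6} 1  {2,4,5,6} 4  {3,4,5,6} 6
  5 to go: {0,1,2,5,6} 1  {1,2,4,5,6} 5  {2,3,4,5,6} 10
  if 0:f drops first: 15 orders
  if 3:d drops first: 6 orders
heap linearizations: 21

21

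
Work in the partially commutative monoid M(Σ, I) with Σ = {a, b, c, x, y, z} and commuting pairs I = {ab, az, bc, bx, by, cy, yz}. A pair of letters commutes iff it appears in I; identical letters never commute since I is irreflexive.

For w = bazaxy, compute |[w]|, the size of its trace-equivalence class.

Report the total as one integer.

6

drop 0:b onto floor
drop 1:a onto floor
drop 2:z onto {0:b}
drop 3:a onto {1:a}
drop 4:x onto {2:z, 3:a}
drop 5:y onto {4:x}
ground layer = {0:b, 1:a}
drop-orders for the pieces not yet dropped (sum over which currently-grounded one goes next):
  1 to go: {5} 1
  2 to go: {4,5} 1
  3 to go: {2,4,5} 1  {3,4,5} 1
  4 to go: {0,2,4,5} 1  {1,3,4,5} 1  {2,3,4,5} 2
  if 0:b drops first: 3 orders
  if 1:a drops first: 3 orders
heap linearizations: 6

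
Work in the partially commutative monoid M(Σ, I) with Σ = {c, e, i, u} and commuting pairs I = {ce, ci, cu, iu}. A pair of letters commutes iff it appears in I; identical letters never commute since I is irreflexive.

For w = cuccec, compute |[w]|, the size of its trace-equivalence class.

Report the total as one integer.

0(c) covers ∅
1(u) covers ∅
2(c) covers 0:c
3(c) covers 2:c
4(e) covers 1:u
5(c) covers 3:c
floor of heap: 0:c, 1:u
completions by unplaced set U, small U first (add the entries for U minus each lowest piece of U):
  |U|=1: {4}:1  {5}:1
  |U|=2: {1,4}:1  {3,5}:1  {4,5}:2
  |U|=3: {1,4,5}:3  {2,3,5}:1  {3,4,5}:3
  |U|=4: {0,2,3,5}:1  {1,3,4,5}:6  {2,3,4,5}:4
  start at 0(c): 10
  start at 1(u): 5
sum over floor = 15

15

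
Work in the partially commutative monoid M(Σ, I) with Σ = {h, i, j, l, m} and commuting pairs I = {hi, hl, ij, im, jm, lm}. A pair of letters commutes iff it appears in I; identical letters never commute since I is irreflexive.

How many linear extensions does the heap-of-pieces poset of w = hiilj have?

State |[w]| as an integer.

piece 0:h — minimal
piece 1:i — minimal
piece 2:i rests on {1:i}
piece 3:l rests on {2:i}
piece 4:j rests on {0:h, 3:l}
minimal pieces: {0:h, 1:i}
ways to finish when only these pieces remain (= sum over removing one remaining piece with nothing left below it):
  1 left: {4}→1
  2 left: {0,4}→1  {3,4}→1
  3 left: {0,3,4}→2  {2,3,4}→1
  placing 0:h first → 1 extensions
  placing 1:i first → 3 extensions
total linear extensions = 4

4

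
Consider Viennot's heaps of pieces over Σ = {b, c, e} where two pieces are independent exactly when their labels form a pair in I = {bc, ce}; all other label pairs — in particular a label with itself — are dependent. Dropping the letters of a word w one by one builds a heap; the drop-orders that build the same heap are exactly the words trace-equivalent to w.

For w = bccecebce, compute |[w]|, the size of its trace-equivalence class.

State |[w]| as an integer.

piece 0:b — minimal
piece 1:c — minimal
piece 2:c rests on {1:c}
piece 3:e rests on {0:b}
piece 4:c rests on {2:c}
piece 5:e rests on {3:e}
piece 6:b rests on {5:e}
piece 7:c rests on {4:c}
piece 8:e rests on {6:b}
minimal pieces: {0:b, 1:c}
ways to finish when only these pieces remain (= sum over removing one remaining piece with nothing left below it):
  1 left: {7}→1  {8}→1
  2 left: {4,7}→1  {6,8}→1  {7,8}→2
  3 left: {2,4,7}→1  {4,7,8}→3  {5,6,8}→1  {6,7,8}→3
  4 left: {1,2,4,7}→1  {2,4,7,8}→4  {3,5,6,8}→1  {4,6,7,8}→6  {5,6,7,8}→4
  5 left: {0,3,5,6,8}→1  {1,2,4,7,8}→5  {2,4,6,7,8}→10  {3,5,6,7,8}→5  {4,5,6,7,8}→10
  6 left: {0,3,5,6,7,8}→6  {1,2,4,6,7,8}→15  {2,4,5,6,7,8}→20  {3,4,5,6,7,8}→15
  7 left: {0,3,4,5,6,7,8}→21  {1,2,4,5,6,7,8}→35  {2,3,4,5,6,7,8}→35
  placing 0:b first → 70 extensions
  placing 1:c first → 56 extensions
total linear extensions = 126

126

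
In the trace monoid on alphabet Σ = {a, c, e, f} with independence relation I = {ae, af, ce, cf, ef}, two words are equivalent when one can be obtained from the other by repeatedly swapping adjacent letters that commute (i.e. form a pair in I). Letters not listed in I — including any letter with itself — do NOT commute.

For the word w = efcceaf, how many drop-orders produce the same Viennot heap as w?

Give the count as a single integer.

#0=e has no predecessor
#1=f has no predecessor
#2=c has no predecessor
#3=c depends on [2:c]
#4=e depends on [0:e]
#5=a depends on [3:c]
#6=f depends on [1:f]
sources: [0:e, 1:f, 2:c]
N(rest) = Σ N(rest − s) over sources s of rest; N(one piece) = 1:
  size 1 → [4]=1  [5]=1  [6]=1
  size 2 → [0,4]=1  [1,6]=1  [3,5]=1  [4,5]=2  [4,6]=2  [5,6]=2
  size 3 → [0,4,5]=3  [0,4,6]=3  [1,4,6]=3  [1,5,6]=3  [2,3,5]=1  [3,4,5]=3  [3,5,6]=3  [4,5,6]=6
  size 4 → [0,1,4,6]=6  [0,3,4,5]=6  [0,4,5,6]=12  [1,3,5,6]=6  [1,4,5,6]=12  [2,3,4,5]=4  [2,3,5,6]=4  [3,4,5,6]=12
  size 5 → [0,1,4,5,6]=30  [0,2,3,4,5]=10  [0,3,4,5,6]=30  [1,2,3,5,6]=10  [1,3,4,5,6]=30  [2,3,4,5,6]=20
  first=0(e) contributes 60
  first=1(f) contributes 60
  first=2(c) contributes 90
|[w]| = 210

210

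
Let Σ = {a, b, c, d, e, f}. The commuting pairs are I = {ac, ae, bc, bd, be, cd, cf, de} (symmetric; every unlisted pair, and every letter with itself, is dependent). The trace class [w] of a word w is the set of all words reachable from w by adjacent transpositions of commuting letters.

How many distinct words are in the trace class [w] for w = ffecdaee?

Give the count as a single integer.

15

piece 0:f — minimal
piece 1:f rests on {0:f}
piece 2:e rests on {1:f}
piece 3:c rests on {2:e}
piece 4:d rests on {1:f}
piece 5:a rests on {4:d}
piece 6:e rests on {3:c}
piece 7:e rests on {6:e}
minimal pieces: {0:f}
ways to finish when only these pieces remain (= sum over removing one remaining piece with nothing left below it):
  1 left: {5}→1  {7}→1
  2 left: {4,5}→1  {5,7}→2  {6,7}→1
  3 left: {3,6,7}→1  {4,5,7}→3  {5,6,7}→3
  4 left: {2,3,6,7}→1  {3,5,6,7}→4  {4,5,6,7}→6
  5 left: {2,3,5,6,7}→5  {3,4,5,6,7}→10
  6 left: {2,3,4,5,6,7}→15
  placing 0:f first → 15 extensions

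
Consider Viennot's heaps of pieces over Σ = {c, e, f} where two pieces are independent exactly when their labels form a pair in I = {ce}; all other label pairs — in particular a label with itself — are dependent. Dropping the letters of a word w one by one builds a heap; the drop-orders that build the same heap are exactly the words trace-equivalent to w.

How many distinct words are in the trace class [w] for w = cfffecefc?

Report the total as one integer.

3

#0=c has no predecessor
#1=f depends on [0:c]
#2=f depends on [1:f]
#3=f depends on [2:f]
#4=e depends on [3:f]
#5=c depends on [3:f]
#6=e depends on [4:e]
#7=f depends on [5:c, 6:e]
#8=c depends on [7:f]
sources: [0:c]
N(rest) = Σ N(rest − s) over sources s of rest; N(one piece) = 1:
  size 1 → [8]=1
  size 2 → [7,8]=1
  size 3 → [5,7,8]=1  [6,7,8]=1
  size 4 → [4,6,7,8]=1  [5,6,7,8]=2
  size 5 → [4,5,6,7,8]=3
  size 6 → [3,4,5,6,7,8]=3
  size 7 → [2,3,4,5,6,7,8]=3
  first=0(c) contributes 3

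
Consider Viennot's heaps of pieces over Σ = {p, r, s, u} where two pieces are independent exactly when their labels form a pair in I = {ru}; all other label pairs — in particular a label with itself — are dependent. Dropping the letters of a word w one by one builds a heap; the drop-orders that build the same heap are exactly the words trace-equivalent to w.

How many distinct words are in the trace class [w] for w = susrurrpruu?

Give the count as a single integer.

piece 0:s — minimal
piece 1:u rests on {0:s}
piece 2:s rests on {1:u}
piece 3:r rests on {2:s}
piece 4:u rests on {2:s}
piece 5:r rests on {3:r}
piece 6:r rests on {5:r}
piece 7:p rests on {4:u, 6:r}
piece 8:r rests on {7:p}
piece 9:u rests on {7:p}
piece 10:u rests on {9:u}
minimal pieces: {0:s}
ways to finish when only these pieces remain (= sum over removing one remaining piece with nothing left below it):
  1 left: {8}→1  {10}→1
  2 left: {8,10}→2  {9,10}→1
  3 left: {8,9,10}→3
  4 left: {7,8,9,10}→3
  5 left: {4,7,8,9,10}→3  {6,7,8,9,10}→3
  6 left: {4,6,7,8,9,10}→6  {5,6,7,8,9,10}→3
  7 left: {3,5,6,7,8,9,10}→3  {4,5,6,7,8,9,10}→9
  8 left: {3,4,5,6,7,8,9,10}→12
  9 left: {2,3,4,5,6,7,8,9,10}→12
  placing 0:s first → 12 extensions

12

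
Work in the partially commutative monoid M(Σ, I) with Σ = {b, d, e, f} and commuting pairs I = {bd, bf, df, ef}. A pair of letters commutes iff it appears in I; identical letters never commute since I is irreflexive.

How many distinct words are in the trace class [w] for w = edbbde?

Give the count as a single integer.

6

0(e) covers ∅
1(d) covers 0:e
2(b) covers 0:e
3(b) covers 2:b
4(d) covers 1:d
5(e) covers 3:b, 4:d
floor of heap: 0:e
completions by unplaced set U, small U first (add the entries for U minus each lowest piece of U):
  |U|=1: {5}:1
  |U|=2: {3,5}:1  {4,5}:1
  |U|=3: {1,4,5}:1  {2,3,5}:1  {3,4,5}:2
  |U|=4: {1,3,4,5}:3  {2,3,4,5}:3
  start at 0(e): 6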